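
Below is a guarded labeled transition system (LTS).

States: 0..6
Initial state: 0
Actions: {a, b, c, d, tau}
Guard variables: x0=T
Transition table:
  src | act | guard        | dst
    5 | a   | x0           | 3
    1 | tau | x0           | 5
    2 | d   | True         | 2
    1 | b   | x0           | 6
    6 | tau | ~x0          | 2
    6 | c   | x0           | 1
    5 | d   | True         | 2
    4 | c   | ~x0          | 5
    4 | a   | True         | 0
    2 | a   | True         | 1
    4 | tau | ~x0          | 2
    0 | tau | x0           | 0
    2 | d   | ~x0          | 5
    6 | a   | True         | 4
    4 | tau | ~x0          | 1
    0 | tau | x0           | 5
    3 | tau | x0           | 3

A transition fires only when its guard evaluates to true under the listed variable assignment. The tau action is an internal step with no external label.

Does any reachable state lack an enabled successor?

Reach set: {0,1,2,3,4,5,6}
  0: tau→0  tau→5  [deg 2]
  1: b→6  tau→5  [deg 2]
  2: a→1  d→2  [deg 2]
  3: tau→3  [deg 1]
  4: a→0  [deg 1]
  5: a→3  d→2  [deg 2]
  6: a→4  c→1  [deg 2]

Answer: DEADLOCK-FREE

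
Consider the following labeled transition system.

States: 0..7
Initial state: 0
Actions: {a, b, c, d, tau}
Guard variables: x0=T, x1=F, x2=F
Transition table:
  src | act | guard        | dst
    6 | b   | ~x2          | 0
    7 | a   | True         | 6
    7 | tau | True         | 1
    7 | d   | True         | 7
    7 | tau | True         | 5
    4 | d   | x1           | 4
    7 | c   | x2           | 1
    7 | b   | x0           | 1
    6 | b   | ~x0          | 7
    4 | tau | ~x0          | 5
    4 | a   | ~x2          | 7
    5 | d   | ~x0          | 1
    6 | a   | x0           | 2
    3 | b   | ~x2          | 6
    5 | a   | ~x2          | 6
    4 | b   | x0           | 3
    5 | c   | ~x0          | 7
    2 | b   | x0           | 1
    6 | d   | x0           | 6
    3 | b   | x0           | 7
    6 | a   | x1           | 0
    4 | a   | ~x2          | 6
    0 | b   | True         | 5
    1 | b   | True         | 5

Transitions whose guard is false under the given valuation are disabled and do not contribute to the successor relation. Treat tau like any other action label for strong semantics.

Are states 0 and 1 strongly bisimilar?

Refine partition for ~:
  π0 = {{0,1,2,3,4,5,6,7}}
  π1 = {{0,1,2,3},{4},{5},{6},{7}}
  π2 = {{0,1},{2},{3},{4},{5},{6},{7}}
Fixed point at round 3; 7 class(es).
0∈{0,1}, 1∈{0,1}

Answer: BISIMILAR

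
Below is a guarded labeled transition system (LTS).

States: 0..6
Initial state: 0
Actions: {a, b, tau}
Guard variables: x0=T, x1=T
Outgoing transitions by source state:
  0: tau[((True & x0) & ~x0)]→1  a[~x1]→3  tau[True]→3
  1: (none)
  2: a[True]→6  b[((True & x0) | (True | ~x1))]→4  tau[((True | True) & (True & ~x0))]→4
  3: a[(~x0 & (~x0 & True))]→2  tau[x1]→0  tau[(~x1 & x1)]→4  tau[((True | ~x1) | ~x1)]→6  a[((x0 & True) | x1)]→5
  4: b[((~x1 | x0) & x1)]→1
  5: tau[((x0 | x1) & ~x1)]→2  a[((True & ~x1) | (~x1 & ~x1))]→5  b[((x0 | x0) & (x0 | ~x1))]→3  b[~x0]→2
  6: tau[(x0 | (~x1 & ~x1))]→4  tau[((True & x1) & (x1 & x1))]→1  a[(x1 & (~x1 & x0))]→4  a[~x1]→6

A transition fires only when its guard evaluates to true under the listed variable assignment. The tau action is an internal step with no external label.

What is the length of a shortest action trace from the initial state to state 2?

Answer: UNREACHABLE

Analysis:
Layered search for 2:
  Layer 0: {0}
  Layer 1: {3}
  Layer 2: {5,6}
  Layer 3: {1,4}
2 never appears.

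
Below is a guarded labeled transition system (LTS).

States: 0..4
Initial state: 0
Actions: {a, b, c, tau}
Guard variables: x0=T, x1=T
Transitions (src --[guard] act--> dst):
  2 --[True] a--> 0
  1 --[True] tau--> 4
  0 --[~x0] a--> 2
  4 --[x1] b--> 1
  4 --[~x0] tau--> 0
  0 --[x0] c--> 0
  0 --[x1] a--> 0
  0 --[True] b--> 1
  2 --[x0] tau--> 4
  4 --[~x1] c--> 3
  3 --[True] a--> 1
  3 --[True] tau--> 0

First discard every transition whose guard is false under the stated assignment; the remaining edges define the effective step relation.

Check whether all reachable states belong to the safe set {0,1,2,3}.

Safe = {0,1,2,3}
R = {0,1,4}
  0: ok
  1: ok
  4: VIOLATES
witness against invariant: b·tau → 4

Answer: INVARIANT VIOLATED at state 4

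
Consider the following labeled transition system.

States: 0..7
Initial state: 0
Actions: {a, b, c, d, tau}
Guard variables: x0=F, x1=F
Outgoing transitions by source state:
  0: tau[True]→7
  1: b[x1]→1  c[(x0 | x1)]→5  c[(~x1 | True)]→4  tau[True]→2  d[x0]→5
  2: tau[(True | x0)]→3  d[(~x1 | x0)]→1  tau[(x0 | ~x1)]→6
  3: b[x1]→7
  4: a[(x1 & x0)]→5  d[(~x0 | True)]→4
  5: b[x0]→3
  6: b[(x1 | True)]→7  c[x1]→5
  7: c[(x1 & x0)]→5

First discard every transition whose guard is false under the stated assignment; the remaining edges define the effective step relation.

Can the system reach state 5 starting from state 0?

Guard filter leaves 8 enabled edge(s).
Layer 0: {0}
Layer 1: {7}  cumulative {0,7}
R = {0,7}

Answer: UNREACHABLE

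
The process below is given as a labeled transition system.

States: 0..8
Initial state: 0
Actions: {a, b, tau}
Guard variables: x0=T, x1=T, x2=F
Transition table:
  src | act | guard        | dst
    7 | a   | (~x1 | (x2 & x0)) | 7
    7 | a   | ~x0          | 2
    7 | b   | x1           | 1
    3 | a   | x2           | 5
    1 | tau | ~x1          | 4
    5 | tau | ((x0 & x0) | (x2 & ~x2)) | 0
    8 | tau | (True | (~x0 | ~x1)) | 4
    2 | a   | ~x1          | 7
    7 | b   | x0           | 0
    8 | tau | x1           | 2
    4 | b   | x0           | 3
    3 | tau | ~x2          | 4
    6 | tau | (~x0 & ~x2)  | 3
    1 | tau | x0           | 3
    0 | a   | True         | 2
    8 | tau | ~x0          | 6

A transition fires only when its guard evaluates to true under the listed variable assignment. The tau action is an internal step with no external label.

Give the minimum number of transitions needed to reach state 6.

BFS to 6:
  depth 0: {0}
  depth 1: {2}
6 never appears.

Answer: UNREACHABLE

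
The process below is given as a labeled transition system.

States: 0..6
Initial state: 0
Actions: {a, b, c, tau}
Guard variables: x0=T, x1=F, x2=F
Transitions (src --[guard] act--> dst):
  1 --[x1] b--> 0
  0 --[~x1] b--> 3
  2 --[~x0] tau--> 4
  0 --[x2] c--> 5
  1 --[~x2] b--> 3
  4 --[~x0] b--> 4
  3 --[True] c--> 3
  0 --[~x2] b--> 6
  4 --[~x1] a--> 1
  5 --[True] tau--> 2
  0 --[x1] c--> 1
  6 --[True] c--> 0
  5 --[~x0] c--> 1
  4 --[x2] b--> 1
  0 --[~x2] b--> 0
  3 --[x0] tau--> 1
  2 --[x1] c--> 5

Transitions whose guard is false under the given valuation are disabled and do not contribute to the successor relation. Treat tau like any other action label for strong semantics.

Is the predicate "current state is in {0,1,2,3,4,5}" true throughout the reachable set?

Allowed set {0,1,2,3,4,5}
Reach set: {0,1,3,6}
  0: safe
  1: safe
  3: safe
  6: VIOLATES
counterexample path to 6: b

Answer: INVARIANT VIOLATED at state 6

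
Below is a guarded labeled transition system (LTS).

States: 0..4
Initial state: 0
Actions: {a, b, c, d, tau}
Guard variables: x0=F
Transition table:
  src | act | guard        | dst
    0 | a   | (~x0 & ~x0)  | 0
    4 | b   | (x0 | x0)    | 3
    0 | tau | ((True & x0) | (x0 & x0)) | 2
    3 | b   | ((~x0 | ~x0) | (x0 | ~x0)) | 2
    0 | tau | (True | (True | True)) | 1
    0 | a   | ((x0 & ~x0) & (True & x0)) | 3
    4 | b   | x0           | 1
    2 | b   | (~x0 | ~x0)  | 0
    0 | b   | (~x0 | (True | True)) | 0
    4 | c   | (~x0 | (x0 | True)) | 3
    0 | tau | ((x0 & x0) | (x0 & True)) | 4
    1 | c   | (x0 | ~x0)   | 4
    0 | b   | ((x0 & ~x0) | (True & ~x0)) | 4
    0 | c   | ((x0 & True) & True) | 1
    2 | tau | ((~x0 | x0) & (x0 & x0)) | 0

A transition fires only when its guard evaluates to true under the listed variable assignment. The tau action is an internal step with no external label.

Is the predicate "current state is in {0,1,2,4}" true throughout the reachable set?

Answer: INVARIANT VIOLATED at state 3

Analysis:
Inv-set: {0,1,2,4}
R = {0,1,2,3,4}
  0: safe
  1: safe
  2: safe
  3: outside
  4: safe
reach 3 via b·c — violates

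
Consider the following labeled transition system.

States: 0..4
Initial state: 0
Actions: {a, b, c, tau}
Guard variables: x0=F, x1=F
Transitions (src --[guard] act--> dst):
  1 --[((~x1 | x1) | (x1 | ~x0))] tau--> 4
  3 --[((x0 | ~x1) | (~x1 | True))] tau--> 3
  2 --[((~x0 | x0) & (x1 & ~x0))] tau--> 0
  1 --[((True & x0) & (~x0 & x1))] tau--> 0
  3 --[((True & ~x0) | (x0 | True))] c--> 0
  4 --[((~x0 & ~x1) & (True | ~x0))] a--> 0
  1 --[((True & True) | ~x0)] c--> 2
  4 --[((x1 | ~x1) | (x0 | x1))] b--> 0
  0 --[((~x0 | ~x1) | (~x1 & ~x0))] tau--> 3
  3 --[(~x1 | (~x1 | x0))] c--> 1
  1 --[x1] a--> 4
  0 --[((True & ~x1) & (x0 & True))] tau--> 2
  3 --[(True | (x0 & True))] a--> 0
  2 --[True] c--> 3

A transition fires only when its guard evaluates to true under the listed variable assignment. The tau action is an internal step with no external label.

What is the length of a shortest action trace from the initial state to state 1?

Answer: 2

Analysis:
Breadth-first toward 1:
  Layer 0: {0}
  Layer 1: {3}
  Layer 2: {1}
1 enters at depth 2; path tau·c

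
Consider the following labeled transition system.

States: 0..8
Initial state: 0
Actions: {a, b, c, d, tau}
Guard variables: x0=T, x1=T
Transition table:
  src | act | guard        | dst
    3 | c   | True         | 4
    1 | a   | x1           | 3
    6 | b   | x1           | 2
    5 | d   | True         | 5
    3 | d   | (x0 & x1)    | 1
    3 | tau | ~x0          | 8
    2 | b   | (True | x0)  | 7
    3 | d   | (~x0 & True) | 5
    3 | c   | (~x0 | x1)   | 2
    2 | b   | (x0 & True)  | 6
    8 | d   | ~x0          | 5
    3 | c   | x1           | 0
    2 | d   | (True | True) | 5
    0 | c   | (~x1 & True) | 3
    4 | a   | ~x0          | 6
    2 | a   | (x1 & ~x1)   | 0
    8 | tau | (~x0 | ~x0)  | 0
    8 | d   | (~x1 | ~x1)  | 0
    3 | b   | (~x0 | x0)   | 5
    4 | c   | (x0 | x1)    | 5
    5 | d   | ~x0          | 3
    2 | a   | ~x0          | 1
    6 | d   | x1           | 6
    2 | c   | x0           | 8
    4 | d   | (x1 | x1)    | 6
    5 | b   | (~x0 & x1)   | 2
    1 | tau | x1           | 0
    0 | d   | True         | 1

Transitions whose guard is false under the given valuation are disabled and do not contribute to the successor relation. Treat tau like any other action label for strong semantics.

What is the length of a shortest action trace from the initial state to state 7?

Breadth-first toward 7:
  L0 = {0}
  L1 = {1}
  L2 = {3}
  L3 = {2,4,5}
  L4 = {6,7,8}
first hit 7 at d=4 via d·a·c·b

Answer: 4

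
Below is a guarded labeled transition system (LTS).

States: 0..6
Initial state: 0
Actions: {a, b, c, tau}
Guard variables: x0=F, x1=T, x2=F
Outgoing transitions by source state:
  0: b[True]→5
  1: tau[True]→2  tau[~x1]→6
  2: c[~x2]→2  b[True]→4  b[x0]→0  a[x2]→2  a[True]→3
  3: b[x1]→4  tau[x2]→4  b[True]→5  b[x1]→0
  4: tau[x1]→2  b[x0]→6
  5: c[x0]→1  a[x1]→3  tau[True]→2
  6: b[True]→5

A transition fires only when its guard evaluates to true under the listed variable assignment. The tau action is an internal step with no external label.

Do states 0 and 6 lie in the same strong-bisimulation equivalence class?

Answer: BISIMILAR

Trace:
Bisimulation quotient by refinement:
  round 0: {{0,1,2,3,4,5,6}}
  round 1: {{0,3,6},{1,4},{2},{5}}
  round 2: {{0,6},{1,4},{2},{3},{5}}
Fixed point at round 3; 5 class(es).
[0]={0,6}  [6]={0,6}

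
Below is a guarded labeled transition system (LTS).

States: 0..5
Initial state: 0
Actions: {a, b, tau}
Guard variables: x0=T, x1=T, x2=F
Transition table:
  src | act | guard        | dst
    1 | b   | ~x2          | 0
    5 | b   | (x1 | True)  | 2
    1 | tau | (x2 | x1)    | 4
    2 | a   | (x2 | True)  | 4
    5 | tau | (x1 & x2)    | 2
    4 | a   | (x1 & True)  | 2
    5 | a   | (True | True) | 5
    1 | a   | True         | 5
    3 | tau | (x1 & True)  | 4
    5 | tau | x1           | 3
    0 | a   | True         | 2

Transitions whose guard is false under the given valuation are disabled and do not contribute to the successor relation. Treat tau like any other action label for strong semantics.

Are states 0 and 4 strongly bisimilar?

Answer: BISIMILAR

Trace:
Refine partition for ~:
  P[0] = {{0,1,2,3,4,5}}
  P[1] = {{0,2,4},{1,5},{3}}
  P[2] = {{0,2,4},{1},{3},{5}}
Fixed point at round 3; 4 class(es).
class of 0: {0,2,4}; class of 4: {0,2,4}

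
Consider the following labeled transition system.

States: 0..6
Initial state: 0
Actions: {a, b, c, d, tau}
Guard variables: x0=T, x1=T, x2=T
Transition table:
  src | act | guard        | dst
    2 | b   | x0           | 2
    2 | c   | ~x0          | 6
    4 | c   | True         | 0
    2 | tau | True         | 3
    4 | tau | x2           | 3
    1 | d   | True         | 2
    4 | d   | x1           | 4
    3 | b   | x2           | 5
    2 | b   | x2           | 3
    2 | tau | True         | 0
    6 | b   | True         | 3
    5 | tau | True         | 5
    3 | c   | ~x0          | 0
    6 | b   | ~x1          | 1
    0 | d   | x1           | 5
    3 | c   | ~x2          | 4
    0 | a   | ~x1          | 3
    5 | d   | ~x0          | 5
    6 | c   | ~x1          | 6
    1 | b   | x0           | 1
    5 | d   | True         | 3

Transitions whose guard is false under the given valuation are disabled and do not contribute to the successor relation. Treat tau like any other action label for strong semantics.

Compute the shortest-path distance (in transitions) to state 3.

BFS to 3:
  L0 = {0}
  L1 = {5}
  L2 = {3}
first hit 3 at d=2 via d·d

Answer: 2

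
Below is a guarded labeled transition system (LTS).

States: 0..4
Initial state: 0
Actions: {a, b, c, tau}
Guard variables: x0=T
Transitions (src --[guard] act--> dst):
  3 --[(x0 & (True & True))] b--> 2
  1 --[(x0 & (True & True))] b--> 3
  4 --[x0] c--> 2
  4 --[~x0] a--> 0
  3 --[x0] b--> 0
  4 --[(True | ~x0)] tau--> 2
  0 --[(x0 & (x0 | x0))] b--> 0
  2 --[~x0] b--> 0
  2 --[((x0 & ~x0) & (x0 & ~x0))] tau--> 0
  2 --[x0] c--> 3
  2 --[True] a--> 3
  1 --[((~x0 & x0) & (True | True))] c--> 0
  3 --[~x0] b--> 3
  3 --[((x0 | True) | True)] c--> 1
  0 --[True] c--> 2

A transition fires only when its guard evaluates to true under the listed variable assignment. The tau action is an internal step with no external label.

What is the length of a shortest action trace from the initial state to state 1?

Answer: 3

Analysis:
Breadth-first toward 1:
  depth 0: {0}
  depth 1: {2}
  depth 2: {3}
  depth 3: {1}
first hit 1 at d=3 via c·a·c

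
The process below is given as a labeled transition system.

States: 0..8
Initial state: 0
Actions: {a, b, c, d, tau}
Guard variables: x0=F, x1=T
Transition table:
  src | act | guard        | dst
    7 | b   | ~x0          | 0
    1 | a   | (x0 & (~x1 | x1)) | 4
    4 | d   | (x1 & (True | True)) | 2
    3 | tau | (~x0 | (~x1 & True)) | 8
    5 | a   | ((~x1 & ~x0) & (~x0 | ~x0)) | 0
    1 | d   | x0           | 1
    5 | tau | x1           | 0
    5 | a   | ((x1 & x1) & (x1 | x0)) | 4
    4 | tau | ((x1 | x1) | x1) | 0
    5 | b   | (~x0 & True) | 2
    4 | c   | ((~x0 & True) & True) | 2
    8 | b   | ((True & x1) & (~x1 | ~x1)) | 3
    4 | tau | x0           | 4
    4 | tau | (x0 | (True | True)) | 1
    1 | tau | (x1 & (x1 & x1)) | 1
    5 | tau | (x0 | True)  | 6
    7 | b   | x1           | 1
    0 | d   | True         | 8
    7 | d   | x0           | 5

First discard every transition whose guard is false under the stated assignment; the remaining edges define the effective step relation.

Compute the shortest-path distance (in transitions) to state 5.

Layered search for 5:
  Layer 0: {0}
  Layer 1: {8}
5 never appears.

Answer: UNREACHABLE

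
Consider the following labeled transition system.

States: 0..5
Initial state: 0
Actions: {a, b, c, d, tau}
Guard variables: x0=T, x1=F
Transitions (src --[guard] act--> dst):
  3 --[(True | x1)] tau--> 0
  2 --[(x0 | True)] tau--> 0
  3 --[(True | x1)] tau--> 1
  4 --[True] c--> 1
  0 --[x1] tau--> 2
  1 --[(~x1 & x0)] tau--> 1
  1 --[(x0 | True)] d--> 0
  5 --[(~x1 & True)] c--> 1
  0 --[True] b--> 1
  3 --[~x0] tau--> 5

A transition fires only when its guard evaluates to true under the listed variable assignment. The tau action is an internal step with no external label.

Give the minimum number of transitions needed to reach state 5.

Layered search for 5:
  depth 0: {0}
  depth 1: {1}
5 never appears.

Answer: UNREACHABLE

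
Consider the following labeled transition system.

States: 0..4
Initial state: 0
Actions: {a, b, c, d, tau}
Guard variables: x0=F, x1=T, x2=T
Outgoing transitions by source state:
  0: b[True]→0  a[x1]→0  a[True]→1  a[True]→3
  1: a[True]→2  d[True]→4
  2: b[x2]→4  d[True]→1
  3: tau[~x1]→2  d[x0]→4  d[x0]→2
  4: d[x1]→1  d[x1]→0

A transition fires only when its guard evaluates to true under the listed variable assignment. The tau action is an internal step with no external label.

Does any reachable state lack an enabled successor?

Reachable = {0,1,2,3,4}
  0: a→0  a→1  a→3  b→0  [4 out]
  1: a→2  d→4  [2 out]
  2: b→4  d→1  [2 out]
  3: ∅  [STUCK]
  4: d→0  d→1  [2 out]
witness 3: a

Answer: DEADLOCK at state 3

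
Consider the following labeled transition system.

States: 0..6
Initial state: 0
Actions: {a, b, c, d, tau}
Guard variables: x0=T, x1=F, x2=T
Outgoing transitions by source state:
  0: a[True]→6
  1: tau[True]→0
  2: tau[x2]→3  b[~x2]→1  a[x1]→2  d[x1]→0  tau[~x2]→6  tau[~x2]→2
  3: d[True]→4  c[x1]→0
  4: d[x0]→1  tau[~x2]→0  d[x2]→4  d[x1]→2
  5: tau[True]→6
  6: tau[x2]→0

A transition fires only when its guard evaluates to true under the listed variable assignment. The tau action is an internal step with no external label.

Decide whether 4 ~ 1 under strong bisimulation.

Answer: NOT BISIMILAR

Working:
Compute ~ classes (split until stable):
  round 0: {{0,1,2,3,4,5,6}}
  round 1: {{0},{1,2,5,6},{3,4}}
  round 2: {{0},{1,6},{2},{3},{4},{5}}
6 equivalence class(es) (converged in 3)
[4]={4}  [1]={1,6}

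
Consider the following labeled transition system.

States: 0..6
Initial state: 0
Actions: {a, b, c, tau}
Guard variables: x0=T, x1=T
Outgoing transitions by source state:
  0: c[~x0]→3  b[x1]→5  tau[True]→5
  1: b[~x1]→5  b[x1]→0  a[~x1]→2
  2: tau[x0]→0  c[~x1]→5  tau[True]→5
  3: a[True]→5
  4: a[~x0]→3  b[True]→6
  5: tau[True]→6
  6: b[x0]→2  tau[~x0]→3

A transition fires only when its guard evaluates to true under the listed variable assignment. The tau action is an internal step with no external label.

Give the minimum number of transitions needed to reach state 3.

Layered search for 3:
  L0 = {0}
  L1 = {5}
  L2 = {6}
  L3 = {2}
3 never appears.

Answer: UNREACHABLE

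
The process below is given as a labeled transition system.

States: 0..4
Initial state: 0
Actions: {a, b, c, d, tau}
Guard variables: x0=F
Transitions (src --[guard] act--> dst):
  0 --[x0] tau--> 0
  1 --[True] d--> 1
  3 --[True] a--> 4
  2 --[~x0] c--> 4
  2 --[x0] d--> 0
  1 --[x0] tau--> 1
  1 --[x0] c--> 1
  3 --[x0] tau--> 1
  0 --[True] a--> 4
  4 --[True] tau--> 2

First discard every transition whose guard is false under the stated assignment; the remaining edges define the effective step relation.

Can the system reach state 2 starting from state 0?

Answer: REACHABLE

Working:
5 transition(s) survive guard evaluation.
depth 0: {0}
depth 1: {4}  total {0,4}
depth 2: {2}  total {0,2,4}
Reachable = {0,2,4}
trace reaching 2: a·tau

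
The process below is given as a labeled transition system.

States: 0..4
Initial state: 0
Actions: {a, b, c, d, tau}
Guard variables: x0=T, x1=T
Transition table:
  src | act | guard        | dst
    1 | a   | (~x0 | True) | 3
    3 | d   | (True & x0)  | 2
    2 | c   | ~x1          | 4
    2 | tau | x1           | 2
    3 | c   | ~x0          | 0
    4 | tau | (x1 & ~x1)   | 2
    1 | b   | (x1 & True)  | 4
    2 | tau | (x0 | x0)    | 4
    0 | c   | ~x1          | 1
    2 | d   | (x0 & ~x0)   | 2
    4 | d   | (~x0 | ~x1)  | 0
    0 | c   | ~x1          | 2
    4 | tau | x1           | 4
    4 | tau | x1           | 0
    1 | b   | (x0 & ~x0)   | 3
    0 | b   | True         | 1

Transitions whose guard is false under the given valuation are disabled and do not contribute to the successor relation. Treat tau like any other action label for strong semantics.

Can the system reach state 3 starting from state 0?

8 transition(s) survive guard evaluation.
L0 = {0}
L1 = {1}  now seen {0,1}
L2 = {3,4}  now seen {0,1,3,4}
L3 = {2}  now seen {0,1,2,3,4}
R = {0,1,2,3,4}
trace reaching 3: b·a

Answer: REACHABLE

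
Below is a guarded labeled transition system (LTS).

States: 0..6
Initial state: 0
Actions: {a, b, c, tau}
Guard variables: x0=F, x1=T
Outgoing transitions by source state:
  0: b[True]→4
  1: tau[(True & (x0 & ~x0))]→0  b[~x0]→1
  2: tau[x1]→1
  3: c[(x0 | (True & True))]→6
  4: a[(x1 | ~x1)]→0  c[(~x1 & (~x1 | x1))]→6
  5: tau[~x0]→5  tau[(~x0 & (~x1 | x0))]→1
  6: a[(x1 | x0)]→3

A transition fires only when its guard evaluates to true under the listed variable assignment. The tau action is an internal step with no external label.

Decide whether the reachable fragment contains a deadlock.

Answer: DEADLOCK-FREE

Trace:
R = {0,4}
  0: b→4  [1 out]
  4: a→0  [1 out]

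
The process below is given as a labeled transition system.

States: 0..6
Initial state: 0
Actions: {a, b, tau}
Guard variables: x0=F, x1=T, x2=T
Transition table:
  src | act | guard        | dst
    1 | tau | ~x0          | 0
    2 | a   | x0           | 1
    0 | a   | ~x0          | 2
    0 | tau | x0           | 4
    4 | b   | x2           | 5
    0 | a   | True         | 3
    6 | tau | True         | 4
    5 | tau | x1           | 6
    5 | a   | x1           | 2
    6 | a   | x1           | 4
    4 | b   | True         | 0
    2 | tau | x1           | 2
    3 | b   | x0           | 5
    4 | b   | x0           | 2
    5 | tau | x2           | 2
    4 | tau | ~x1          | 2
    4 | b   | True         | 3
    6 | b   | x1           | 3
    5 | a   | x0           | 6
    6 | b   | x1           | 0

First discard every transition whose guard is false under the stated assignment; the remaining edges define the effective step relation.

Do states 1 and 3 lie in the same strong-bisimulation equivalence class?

Answer: NOT BISIMILAR

Analysis:
Bisimulation quotient by refinement:
  π0 = {{0,1,2,3,4,5,6}}
  π1 = {{0},{1,2},{3},{4},{5},{6}}
  π2 = {{0},{1},{2},{3},{4},{5},{6}}
Fixed point at round 3; 7 class(es).
1∈{1}, 3∈{3}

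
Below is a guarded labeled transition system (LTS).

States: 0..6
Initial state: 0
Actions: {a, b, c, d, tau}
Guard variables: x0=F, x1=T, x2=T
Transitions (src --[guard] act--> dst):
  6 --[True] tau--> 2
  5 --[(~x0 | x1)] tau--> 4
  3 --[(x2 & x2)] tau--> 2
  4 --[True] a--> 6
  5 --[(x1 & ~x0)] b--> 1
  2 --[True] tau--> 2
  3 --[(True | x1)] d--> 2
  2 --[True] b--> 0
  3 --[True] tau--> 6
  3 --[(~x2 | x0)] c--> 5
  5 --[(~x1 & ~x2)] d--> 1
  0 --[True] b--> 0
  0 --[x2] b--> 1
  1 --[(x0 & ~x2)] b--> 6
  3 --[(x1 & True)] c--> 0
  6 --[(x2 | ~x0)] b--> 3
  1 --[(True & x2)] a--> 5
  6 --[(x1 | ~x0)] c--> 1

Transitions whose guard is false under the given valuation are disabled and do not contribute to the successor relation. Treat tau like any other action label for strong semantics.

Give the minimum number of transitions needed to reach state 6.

Answer: 4

Working:
Layered search for 6:
  Layer 0: {0}
  Layer 1: {1}
  Layer 2: {5}
  Layer 3: {4}
  Layer 4: {6}
6 enters at depth 4; path b·a·tau·a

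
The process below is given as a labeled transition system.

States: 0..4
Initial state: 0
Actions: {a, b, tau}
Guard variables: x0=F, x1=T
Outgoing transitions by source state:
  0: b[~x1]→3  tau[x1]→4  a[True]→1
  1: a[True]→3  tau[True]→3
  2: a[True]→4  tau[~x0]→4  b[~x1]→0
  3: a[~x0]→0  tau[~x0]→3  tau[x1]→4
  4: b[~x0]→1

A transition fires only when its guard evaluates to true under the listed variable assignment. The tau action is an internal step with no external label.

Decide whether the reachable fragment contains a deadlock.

Answer: DEADLOCK-FREE

Analysis:
Reachable = {0,1,3,4}
  0: a→1  tau→4  [2 exit(s)]
  1: a→3  tau→3  [2 exit(s)]
  3: a→0  tau→3  tau→4  [3 exit(s)]
  4: b→1  [1 exit(s)]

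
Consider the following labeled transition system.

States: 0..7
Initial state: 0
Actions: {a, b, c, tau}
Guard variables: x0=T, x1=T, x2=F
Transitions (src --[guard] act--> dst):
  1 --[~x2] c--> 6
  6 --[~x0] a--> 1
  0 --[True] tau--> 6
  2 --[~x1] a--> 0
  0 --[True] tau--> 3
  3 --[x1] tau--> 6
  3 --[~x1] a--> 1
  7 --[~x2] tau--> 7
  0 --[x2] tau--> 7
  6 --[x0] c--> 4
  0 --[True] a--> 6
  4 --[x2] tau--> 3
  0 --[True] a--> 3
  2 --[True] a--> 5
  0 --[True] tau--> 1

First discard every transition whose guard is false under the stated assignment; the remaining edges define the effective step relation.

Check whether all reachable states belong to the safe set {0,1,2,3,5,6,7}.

Allowed set {0,1,2,3,5,6,7}
Reach set: {0,1,3,4,6}
  0: safe
  1: safe
  3: safe
  4: outside
  6: safe
counterexample path to 4: tau·c

Answer: INVARIANT VIOLATED at state 4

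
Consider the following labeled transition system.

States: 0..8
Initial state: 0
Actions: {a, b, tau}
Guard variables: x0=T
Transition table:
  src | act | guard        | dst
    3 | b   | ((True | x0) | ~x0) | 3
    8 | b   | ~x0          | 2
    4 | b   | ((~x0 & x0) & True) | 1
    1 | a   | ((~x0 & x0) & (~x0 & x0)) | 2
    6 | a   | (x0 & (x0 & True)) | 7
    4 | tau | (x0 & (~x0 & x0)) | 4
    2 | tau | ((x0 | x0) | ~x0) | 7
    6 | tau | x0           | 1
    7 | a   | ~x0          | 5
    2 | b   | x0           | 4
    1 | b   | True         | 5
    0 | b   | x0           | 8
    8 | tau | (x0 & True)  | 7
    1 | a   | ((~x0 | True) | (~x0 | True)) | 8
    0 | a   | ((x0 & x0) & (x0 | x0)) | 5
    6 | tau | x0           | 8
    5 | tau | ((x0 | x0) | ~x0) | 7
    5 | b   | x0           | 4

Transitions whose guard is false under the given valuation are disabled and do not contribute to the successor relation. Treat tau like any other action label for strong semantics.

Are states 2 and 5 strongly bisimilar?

Refine partition for ~:
  π0 = {{0,1,2,3,4,5,6,7,8}}
  π1 = {{0,1},{2,5},{3},{4,7},{6},{8}}
  π2 = {{0},{1},{2,5},{3},{4,7},{6},{8}}
stable after 3 split(s): 7 block(s)
class of 2: {2,5}; class of 5: {2,5}

Answer: BISIMILAR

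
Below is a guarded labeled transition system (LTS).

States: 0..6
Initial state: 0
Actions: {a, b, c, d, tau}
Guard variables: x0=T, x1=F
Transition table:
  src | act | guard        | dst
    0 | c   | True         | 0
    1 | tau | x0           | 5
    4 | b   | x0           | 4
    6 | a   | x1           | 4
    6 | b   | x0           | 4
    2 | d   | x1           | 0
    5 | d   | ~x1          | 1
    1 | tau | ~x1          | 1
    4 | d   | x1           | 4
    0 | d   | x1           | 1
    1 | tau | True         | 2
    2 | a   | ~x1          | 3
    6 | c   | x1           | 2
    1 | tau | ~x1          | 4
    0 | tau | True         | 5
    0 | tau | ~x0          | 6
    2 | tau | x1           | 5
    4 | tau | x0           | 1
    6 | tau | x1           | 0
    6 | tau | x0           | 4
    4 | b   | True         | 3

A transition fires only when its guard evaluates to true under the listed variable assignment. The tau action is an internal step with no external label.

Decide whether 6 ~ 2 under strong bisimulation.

Bisimulation quotient by refinement:
  round 0: {{0,1,2,3,4,5,6}}
  round 1: {{0},{1},{2},{3},{4,6},{5}}
  round 2: {{0},{1},{2},{3},{4},{5},{6}}
stable after 3 split(s): 7 block(s)
class of 6: {6}; class of 2: {2}

Answer: NOT BISIMILAR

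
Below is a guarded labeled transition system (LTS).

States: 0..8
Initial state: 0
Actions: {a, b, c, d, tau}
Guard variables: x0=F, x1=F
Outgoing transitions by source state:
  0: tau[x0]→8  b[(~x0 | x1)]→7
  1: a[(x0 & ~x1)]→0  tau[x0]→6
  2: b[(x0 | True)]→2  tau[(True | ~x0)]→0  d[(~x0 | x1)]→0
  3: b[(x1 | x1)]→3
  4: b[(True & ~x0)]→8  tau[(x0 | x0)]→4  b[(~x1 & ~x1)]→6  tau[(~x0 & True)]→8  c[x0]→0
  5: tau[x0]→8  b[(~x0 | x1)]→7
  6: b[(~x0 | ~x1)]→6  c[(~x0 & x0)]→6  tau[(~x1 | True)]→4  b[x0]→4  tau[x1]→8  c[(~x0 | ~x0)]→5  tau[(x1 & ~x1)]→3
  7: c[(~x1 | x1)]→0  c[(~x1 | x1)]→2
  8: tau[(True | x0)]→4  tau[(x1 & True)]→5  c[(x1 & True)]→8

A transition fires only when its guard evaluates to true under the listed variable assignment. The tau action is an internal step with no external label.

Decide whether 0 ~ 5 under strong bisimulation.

Answer: BISIMILAR

Working:
Refine partition for ~:
  round 0: {{0,1,2,3,4,5,6,7,8}}
  round 1: {{0,5},{1,3},{2},{4},{6},{7},{8}}
7 equivalence class(es) (converged in 2)
0∈{0,5}, 5∈{0,5}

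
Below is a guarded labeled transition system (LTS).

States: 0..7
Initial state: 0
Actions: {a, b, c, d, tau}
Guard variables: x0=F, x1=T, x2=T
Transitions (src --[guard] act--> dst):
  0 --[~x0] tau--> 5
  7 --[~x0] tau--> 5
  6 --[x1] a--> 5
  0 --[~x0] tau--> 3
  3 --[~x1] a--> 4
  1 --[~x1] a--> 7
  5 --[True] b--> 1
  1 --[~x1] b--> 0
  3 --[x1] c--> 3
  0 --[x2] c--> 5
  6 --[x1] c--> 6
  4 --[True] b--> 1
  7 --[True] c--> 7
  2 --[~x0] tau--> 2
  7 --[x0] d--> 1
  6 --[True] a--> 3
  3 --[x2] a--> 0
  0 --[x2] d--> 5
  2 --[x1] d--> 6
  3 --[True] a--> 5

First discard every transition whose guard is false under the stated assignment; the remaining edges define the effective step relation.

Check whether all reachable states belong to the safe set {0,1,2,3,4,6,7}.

Safe = {0,1,2,3,4,6,7}
R = {0,1,3,5}
  0: ok
  1: ok
  3: ok
  5: ✗ unsafe
reach 5 via tau — violates

Answer: INVARIANT VIOLATED at state 5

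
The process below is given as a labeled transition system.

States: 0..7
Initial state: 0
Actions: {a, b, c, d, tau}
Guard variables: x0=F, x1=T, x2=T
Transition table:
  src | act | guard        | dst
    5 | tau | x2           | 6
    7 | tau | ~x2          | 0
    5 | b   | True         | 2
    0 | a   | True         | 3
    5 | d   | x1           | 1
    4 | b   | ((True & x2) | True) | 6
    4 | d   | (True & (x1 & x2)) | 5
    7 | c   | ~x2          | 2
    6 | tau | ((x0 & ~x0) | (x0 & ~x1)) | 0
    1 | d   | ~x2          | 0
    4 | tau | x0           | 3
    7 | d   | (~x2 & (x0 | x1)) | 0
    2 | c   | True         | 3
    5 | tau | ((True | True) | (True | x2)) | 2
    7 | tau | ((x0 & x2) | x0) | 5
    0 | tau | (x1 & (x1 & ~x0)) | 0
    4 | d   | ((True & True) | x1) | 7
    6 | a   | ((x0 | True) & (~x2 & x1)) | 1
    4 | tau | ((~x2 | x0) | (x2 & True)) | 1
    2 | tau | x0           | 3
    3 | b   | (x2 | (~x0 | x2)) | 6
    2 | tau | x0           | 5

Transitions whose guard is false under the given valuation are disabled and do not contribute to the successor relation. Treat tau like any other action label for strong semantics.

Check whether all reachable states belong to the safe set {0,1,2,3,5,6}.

Inv-set: {0,1,2,3,5,6}
Reachable = {0,3,6}
  0: safe
  3: safe
  6: safe

Answer: INVARIANT HOLDS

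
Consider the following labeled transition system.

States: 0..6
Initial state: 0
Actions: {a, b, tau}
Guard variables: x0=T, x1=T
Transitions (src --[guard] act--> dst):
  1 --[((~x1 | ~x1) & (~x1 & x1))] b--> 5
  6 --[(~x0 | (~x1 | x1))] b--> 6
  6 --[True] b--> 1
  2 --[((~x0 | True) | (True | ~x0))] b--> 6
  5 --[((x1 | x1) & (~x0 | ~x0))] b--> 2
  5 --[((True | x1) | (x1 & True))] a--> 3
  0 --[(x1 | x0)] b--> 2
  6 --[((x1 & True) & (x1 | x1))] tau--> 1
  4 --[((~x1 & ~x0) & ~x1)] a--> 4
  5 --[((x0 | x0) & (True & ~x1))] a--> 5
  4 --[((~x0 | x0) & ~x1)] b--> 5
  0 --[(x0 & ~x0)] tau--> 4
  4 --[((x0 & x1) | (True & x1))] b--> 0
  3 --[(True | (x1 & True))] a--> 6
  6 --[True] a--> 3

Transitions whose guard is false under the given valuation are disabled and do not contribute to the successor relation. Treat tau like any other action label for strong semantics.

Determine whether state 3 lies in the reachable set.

Guard filter leaves 9 enabled edge(s).
L0 = {0}
L1 = {2}  cumulative {0,2}
L2 = {6}  cumulative {0,2,6}
L3 = {1,3}  cumulative {0,1,2,3,6}
R = {0,1,2,3,6}
trace reaching 3: b·b·a

Answer: REACHABLE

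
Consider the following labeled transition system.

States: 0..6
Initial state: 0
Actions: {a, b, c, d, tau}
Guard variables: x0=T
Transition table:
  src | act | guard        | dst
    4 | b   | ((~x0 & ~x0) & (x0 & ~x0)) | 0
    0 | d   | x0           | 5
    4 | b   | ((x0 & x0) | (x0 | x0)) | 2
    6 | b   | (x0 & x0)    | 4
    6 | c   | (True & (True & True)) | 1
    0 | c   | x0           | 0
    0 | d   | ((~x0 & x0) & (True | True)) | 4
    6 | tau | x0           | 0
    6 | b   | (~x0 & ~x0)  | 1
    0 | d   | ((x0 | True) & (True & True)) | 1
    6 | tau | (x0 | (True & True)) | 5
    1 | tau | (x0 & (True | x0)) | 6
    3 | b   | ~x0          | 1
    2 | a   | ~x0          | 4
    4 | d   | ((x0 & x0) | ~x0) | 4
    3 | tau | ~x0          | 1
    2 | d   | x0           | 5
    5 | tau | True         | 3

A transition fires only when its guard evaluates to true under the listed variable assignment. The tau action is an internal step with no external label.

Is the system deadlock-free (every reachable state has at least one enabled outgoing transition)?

Reachable = {0,1,2,3,4,5,6}
  0: c→0  d→1  d→5  [3 out]
  1: tau→6  [1 out]
  2: d→5  [1 out]
  3: ∅  [no exit]
  4: b→2  d→4  [2 out]
  5: tau→3  [1 out]
  6: b→4  c→1  tau→0  tau→5  [4 out]
Path to 3: d·tau

Answer: DEADLOCK at state 3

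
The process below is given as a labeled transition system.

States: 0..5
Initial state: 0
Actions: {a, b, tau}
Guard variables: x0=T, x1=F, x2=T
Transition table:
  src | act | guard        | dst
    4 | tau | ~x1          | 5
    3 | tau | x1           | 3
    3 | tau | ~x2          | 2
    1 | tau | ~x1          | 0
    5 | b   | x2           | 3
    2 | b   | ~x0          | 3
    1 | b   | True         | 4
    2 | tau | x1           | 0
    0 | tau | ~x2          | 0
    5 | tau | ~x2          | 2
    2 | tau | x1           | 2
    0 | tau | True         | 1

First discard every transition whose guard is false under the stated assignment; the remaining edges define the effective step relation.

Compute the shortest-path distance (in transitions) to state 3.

Answer: 4

Analysis:
BFS to 3:
  depth 0: {0}
  depth 1: {1}
  depth 2: {4}
  depth 3: {5}
  depth 4: {3}
depth(3)=4, e.g. tau·b·tau·b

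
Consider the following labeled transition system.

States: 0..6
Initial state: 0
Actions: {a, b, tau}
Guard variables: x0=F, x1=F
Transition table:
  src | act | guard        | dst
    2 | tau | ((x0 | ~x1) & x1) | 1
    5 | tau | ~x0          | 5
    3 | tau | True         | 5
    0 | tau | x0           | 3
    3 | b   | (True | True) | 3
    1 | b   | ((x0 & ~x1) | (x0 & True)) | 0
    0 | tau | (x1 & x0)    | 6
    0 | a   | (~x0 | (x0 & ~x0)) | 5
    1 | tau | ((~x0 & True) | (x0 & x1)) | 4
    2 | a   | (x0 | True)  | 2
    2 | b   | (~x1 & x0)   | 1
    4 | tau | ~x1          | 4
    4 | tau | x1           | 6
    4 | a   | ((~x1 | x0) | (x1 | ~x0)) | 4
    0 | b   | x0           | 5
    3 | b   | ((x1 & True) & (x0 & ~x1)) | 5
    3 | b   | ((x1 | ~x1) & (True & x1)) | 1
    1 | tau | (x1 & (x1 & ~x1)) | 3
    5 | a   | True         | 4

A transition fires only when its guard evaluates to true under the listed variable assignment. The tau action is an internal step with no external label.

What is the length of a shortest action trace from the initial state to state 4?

Answer: 2

Working:
BFS to 4:
  Layer 0: {0}
  Layer 1: {5}
  Layer 2: {4}
4 enters at depth 2; path a·a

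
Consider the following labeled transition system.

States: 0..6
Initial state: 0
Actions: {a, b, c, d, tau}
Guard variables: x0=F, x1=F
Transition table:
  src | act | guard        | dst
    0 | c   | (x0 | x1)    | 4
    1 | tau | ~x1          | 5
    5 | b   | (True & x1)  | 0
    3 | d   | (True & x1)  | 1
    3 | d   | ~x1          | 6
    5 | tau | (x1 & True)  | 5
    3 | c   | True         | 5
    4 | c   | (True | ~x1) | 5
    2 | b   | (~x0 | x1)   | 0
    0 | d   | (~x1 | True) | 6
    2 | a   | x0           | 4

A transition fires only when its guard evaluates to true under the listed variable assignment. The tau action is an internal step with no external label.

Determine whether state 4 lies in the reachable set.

Guard filter leaves 6 enabled edge(s).
L0 = {0}
L1 = {6}  cumulative {0,6}
Reach set: {0,6}

Answer: UNREACHABLE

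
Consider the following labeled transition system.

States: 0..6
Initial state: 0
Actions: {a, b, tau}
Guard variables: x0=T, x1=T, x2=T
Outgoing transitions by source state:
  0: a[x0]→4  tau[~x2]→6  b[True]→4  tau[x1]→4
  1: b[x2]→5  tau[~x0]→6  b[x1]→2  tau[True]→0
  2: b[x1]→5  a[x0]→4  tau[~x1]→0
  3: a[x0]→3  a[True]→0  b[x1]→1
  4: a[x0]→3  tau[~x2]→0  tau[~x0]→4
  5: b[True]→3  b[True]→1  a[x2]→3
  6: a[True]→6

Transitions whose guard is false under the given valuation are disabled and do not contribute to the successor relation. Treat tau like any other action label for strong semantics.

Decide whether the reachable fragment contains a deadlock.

Answer: DEADLOCK-FREE

Trace:
Reach set: {0,1,2,3,4,5}
  0: a→4  b→4  tau→4  [3 out]
  1: b→2  b→5  tau→0  [3 out]
  2: a→4  b→5  [2 out]
  3: a→0  a→3  b→1  [3 out]
  4: a→3  [1 out]
  5: a→3  b→1  b→3  [3 out]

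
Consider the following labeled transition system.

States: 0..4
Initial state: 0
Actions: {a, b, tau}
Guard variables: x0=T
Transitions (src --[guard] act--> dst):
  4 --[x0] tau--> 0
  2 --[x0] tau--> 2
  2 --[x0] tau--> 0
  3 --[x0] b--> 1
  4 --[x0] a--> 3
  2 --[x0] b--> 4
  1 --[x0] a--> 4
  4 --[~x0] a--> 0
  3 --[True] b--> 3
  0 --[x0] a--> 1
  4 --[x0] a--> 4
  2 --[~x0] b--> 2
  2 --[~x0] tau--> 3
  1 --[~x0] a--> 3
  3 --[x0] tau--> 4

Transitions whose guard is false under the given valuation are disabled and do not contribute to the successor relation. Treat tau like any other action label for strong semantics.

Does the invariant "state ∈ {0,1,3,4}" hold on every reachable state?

Allowed set {0,1,3,4}
Reachable = {0,1,3,4}
  0: safe
  1: safe
  3: safe
  4: safe

Answer: INVARIANT HOLDS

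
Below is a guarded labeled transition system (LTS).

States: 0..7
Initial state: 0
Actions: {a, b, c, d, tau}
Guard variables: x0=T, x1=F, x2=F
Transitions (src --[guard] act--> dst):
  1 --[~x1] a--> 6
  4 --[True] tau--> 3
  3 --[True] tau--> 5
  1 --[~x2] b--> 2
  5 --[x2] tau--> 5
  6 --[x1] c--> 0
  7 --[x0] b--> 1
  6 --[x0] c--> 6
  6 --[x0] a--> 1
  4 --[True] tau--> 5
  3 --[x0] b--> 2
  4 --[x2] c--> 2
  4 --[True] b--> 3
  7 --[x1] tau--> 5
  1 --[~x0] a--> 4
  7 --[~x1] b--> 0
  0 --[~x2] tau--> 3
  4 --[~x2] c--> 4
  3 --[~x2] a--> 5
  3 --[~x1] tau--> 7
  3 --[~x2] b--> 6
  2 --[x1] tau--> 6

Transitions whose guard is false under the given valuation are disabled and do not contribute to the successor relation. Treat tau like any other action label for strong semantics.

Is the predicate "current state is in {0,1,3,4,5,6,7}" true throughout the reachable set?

Allowed set {0,1,3,4,5,6,7}
R = {0,1,2,3,5,6,7}
  0: ✓
  1: ✓
  2: outside
  3: ✓
  5: ✓
  6: ✓
  7: ✓
reach 2 via tau·b — violates

Answer: INVARIANT VIOLATED at state 2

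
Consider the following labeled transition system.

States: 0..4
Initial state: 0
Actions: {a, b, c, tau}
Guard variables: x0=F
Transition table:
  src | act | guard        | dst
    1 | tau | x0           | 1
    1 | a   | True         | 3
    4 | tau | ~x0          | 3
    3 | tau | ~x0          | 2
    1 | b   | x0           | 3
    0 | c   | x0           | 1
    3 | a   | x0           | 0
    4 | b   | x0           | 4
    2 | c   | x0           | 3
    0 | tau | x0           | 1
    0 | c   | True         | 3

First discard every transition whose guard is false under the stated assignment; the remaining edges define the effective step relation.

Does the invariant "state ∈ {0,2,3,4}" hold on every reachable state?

Answer: INVARIANT HOLDS

Trace:
Allowed set {0,2,3,4}
Reach set: {0,2,3}
  0: ok
  2: ok
  3: ok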